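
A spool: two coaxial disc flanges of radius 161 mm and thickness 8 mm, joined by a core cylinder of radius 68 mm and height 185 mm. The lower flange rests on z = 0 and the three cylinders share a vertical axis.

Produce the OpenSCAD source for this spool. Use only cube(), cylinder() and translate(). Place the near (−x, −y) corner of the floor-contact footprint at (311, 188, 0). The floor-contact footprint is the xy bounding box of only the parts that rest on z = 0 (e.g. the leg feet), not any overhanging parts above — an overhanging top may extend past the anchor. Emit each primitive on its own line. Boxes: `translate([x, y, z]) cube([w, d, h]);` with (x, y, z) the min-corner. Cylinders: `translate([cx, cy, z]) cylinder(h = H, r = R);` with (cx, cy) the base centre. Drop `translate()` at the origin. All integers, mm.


translate([472, 349, 0]) cylinder(h = 8, r = 161);
translate([472, 349, 8]) cylinder(h = 185, r = 68);
translate([472, 349, 193]) cylinder(h = 8, r = 161);


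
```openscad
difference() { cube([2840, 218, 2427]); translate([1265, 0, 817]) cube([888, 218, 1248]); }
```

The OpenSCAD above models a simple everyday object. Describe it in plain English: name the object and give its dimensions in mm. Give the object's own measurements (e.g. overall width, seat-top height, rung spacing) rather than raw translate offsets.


A wall 2840 mm long (x), 218 mm thick (y), 2427 mm tall, with a rectangular window opening cut through it. The opening is 888 mm wide and 1248 mm tall; its sill is at z = 817 mm and its near (−x) edge is 1265 mm from the wall's −x end. The opening passes through the full wall thickness.


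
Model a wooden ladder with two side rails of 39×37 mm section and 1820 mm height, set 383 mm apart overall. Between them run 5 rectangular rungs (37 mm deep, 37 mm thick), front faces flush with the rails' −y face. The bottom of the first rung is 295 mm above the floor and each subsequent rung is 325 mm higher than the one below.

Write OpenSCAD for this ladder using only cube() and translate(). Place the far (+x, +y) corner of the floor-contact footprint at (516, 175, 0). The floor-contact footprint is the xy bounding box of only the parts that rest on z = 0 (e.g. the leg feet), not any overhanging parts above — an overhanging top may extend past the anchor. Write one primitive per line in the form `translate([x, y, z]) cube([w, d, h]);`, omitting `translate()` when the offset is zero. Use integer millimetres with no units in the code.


translate([133, 138, 0]) cube([39, 37, 1820]);
translate([477, 138, 0]) cube([39, 37, 1820]);
translate([172, 138, 295]) cube([305, 37, 37]);
translate([172, 138, 620]) cube([305, 37, 37]);
translate([172, 138, 945]) cube([305, 37, 37]);
translate([172, 138, 1270]) cube([305, 37, 37]);
translate([172, 138, 1595]) cube([305, 37, 37]);


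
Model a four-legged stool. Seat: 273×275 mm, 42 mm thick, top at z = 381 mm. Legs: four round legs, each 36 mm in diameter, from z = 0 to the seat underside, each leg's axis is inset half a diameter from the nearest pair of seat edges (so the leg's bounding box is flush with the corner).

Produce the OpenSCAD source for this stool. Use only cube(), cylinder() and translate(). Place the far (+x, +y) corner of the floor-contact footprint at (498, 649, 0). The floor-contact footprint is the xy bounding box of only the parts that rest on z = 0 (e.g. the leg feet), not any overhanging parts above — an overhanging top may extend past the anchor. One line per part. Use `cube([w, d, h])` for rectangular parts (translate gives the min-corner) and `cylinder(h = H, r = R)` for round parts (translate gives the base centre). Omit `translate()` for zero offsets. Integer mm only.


translate([225, 374, 339]) cube([273, 275, 42]);
translate([243, 392, 0]) cylinder(h = 339, r = 18);
translate([480, 392, 0]) cylinder(h = 339, r = 18);
translate([243, 631, 0]) cylinder(h = 339, r = 18);
translate([480, 631, 0]) cylinder(h = 339, r = 18);


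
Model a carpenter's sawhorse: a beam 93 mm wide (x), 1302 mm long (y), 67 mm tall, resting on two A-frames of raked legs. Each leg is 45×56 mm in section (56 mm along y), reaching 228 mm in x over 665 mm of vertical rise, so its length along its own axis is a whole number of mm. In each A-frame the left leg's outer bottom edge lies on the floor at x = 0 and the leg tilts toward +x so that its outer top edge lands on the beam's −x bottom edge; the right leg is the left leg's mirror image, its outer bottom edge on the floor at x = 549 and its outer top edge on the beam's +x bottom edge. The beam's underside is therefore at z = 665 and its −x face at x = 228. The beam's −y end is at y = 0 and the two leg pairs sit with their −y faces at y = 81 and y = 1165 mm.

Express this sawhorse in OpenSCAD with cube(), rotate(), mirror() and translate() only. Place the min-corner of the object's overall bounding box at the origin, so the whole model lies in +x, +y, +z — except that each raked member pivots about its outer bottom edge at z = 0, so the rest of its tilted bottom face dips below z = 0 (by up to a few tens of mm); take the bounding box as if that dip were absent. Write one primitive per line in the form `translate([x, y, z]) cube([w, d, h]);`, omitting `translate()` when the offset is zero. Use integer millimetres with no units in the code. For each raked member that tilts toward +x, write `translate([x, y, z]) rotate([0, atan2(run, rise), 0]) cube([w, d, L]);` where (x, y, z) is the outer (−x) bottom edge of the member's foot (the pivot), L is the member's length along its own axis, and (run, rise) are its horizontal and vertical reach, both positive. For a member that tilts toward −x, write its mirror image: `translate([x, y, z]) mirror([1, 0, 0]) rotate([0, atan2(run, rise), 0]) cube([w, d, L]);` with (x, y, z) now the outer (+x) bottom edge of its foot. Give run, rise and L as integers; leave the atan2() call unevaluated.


translate([228, 0, 665]) cube([93, 1302, 67]);
translate([0, 81, 0]) rotate([0, atan2(228, 665), 0]) cube([45, 56, 703]);
translate([549, 81, 0]) mirror([1, 0, 0]) rotate([0, atan2(228, 665), 0]) cube([45, 56, 703]);
translate([0, 1165, 0]) rotate([0, atan2(228, 665), 0]) cube([45, 56, 703]);
translate([549, 1165, 0]) mirror([1, 0, 0]) rotate([0, atan2(228, 665), 0]) cube([45, 56, 703]);


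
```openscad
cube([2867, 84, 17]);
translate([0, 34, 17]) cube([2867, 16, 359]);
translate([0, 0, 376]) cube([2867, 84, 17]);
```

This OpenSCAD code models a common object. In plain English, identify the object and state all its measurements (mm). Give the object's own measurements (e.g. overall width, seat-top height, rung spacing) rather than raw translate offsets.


An I-beam lying along x, 2867 mm long. Overall section height 393 mm. Two flanges 84 mm wide (y) and 17 mm thick, one on the floor and one at the top; a web 16 mm thick runs between them, centred on the flange width.


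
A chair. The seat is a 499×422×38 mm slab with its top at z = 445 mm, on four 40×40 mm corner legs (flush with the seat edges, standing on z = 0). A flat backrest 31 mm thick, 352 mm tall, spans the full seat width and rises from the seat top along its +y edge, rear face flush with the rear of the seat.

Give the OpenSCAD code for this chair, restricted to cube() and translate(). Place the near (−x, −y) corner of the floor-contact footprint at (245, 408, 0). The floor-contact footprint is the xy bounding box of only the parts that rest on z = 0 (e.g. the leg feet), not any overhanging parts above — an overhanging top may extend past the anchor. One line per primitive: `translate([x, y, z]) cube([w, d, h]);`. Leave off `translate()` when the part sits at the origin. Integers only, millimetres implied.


translate([245, 408, 407]) cube([499, 422, 38]);
translate([245, 408, 0]) cube([40, 40, 407]);
translate([704, 408, 0]) cube([40, 40, 407]);
translate([245, 790, 0]) cube([40, 40, 407]);
translate([704, 790, 0]) cube([40, 40, 407]);
translate([245, 799, 445]) cube([499, 31, 352]);


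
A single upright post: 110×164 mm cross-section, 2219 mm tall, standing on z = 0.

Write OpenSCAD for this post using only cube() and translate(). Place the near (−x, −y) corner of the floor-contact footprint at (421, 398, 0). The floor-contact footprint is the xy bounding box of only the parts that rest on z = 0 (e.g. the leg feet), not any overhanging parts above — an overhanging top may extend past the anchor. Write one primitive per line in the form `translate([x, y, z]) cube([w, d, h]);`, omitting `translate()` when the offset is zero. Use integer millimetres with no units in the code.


translate([421, 398, 0]) cube([110, 164, 2219]);


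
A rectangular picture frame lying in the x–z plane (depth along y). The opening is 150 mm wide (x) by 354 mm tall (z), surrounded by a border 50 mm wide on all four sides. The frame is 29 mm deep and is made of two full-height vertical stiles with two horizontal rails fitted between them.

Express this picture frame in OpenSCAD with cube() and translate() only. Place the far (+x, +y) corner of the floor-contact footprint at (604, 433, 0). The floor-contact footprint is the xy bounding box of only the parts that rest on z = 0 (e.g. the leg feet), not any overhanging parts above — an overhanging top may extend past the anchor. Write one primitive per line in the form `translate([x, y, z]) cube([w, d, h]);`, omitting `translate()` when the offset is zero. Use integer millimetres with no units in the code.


translate([354, 404, 0]) cube([50, 29, 454]);
translate([554, 404, 0]) cube([50, 29, 454]);
translate([404, 404, 0]) cube([150, 29, 50]);
translate([404, 404, 404]) cube([150, 29, 50]);


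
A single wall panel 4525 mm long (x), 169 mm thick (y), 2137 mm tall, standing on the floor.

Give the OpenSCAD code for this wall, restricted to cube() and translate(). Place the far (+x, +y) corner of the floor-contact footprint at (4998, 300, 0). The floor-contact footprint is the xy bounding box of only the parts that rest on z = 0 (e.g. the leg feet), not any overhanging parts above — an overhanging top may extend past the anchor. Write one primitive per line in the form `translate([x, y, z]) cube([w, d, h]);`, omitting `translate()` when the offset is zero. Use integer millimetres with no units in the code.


translate([473, 131, 0]) cube([4525, 169, 2137]);


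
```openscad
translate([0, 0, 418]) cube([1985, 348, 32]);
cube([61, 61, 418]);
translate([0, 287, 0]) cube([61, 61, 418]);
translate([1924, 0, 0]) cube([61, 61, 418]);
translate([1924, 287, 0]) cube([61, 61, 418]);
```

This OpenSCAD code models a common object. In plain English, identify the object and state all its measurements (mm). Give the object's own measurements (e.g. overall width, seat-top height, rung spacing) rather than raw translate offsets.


A bench: a 1985×348 mm seat slab, 32 mm thick, top at z = 450 mm, on four 61×61 mm square legs flush with the seat corners and standing on z = 0.


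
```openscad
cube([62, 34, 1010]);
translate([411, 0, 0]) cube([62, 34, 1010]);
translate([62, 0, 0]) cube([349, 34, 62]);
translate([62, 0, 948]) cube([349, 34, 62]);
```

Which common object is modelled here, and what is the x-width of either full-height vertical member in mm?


A picture frame. The border width is 62 mm.

Four thin pieces enclosing a rectangular opening — a picture frame. The two full-height stiles are 1010 mm tall; the top rail sits at z = 948 and is 62 mm tall, so the border above the opening is 1010 − 948 = 62 mm, matching the stile x-width.


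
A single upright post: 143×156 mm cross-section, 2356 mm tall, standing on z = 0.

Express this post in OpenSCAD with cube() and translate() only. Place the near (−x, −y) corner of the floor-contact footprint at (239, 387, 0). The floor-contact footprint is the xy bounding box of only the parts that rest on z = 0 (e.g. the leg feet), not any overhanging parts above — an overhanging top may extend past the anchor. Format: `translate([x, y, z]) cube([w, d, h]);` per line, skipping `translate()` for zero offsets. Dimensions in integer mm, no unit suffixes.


translate([239, 387, 0]) cube([143, 156, 2356]);


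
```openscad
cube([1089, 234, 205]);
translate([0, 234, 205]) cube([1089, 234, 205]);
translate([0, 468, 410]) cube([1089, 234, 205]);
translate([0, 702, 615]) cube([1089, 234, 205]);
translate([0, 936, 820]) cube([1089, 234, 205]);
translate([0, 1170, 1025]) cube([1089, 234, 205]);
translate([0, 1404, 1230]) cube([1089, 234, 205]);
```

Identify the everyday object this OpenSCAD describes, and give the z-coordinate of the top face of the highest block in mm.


A staircase. The total rise is 1435 mm.

7 identical blocks, each offset up and back from the previous — a staircase. Each step is 205 mm tall and there are 7 of them, so the total rise is 7 × 205 = 1435 mm.


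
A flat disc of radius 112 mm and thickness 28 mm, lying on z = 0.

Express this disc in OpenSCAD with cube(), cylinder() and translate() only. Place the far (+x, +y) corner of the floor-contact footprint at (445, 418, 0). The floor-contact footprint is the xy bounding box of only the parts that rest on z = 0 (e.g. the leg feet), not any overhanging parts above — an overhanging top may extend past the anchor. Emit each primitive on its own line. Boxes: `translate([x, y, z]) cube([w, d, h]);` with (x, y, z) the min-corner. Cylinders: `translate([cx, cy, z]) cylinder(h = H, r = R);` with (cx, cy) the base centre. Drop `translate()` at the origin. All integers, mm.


translate([333, 306, 0]) cylinder(h = 28, r = 112);


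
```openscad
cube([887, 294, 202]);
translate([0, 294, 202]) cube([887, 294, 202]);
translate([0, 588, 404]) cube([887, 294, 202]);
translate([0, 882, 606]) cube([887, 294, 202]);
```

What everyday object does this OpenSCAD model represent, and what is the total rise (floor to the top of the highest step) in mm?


A staircase. The total rise is 808 mm.

4 identical blocks, each offset up and back from the previous — a staircase. Each step is 202 mm tall and there are 4 of them, so the total rise is 4 × 202 = 808 mm.


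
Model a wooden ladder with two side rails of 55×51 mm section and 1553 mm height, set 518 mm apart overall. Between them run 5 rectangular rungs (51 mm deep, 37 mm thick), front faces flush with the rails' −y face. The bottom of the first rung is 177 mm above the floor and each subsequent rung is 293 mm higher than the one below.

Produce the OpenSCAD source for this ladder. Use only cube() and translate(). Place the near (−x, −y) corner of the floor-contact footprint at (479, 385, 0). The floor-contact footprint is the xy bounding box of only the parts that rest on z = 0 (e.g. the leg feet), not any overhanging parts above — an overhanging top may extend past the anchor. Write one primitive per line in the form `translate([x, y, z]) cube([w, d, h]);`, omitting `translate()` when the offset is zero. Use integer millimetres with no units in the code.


// rung span = 518 - 2*55 = 408
// rung[k] z = 177 + k*293
translate([479, 385, 0]) cube([55, 51, 1553]);
translate([942, 385, 0]) cube([55, 51, 1553]);
translate([534, 385, 177]) cube([408, 51, 37]);
translate([534, 385, 470]) cube([408, 51, 37]);
translate([534, 385, 763]) cube([408, 51, 37]);
translate([534, 385, 1056]) cube([408, 51, 37]);
translate([534, 385, 1349]) cube([408, 51, 37]);


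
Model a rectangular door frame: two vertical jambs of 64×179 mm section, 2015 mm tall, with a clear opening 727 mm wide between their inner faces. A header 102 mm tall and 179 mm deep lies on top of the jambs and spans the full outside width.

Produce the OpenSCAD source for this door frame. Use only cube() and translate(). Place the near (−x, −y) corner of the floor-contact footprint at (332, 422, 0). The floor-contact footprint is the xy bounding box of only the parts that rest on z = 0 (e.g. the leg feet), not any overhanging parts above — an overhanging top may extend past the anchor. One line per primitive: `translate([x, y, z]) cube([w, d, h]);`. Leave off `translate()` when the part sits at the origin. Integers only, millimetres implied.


translate([332, 422, 0]) cube([64, 179, 2015]);
translate([1123, 422, 0]) cube([64, 179, 2015]);
translate([332, 422, 2015]) cube([855, 179, 102]);


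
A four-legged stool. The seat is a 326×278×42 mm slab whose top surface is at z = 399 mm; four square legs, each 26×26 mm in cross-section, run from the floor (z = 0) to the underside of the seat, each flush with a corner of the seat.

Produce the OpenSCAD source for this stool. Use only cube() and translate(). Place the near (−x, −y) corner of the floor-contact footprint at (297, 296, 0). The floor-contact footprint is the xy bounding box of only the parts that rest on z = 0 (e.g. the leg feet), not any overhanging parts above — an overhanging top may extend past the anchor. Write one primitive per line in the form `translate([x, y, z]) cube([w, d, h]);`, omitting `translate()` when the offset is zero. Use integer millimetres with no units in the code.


translate([297, 296, 357]) cube([326, 278, 42]);
translate([297, 296, 0]) cube([26, 26, 357]);
translate([597, 296, 0]) cube([26, 26, 357]);
translate([297, 548, 0]) cube([26, 26, 357]);
translate([597, 548, 0]) cube([26, 26, 357]);


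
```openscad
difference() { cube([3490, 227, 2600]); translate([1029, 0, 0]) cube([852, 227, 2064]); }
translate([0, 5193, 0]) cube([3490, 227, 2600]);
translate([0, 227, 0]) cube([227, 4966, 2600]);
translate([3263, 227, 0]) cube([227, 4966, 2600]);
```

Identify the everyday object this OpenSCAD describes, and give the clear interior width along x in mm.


A single room. The interior width is 3036 mm.

Four walls enclosing a rectangle with a door in the front wall — a room. Outside width 3490 minus two 227 mm walls gives 3036 mm.


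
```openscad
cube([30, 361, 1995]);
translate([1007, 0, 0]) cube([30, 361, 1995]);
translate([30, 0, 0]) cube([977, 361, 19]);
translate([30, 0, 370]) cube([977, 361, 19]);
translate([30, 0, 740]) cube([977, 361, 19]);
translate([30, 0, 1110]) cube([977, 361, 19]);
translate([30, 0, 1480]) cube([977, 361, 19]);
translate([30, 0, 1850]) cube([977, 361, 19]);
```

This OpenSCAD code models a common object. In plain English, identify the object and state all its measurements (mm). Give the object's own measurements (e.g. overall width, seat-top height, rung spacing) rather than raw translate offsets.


An open bookshelf. Two side panels, each 30 mm thick, 361 mm deep and 1995 mm tall, stand 1037 mm apart (outside-to-outside). Between them sit 6 shelves, each 19 mm thick and 361 mm deep, spanning the full gap between the sides. The bottom shelf rests on the floor (its underside at z = 0) and the clear gap between one shelf's top and the next shelf's underside is 351 mm.


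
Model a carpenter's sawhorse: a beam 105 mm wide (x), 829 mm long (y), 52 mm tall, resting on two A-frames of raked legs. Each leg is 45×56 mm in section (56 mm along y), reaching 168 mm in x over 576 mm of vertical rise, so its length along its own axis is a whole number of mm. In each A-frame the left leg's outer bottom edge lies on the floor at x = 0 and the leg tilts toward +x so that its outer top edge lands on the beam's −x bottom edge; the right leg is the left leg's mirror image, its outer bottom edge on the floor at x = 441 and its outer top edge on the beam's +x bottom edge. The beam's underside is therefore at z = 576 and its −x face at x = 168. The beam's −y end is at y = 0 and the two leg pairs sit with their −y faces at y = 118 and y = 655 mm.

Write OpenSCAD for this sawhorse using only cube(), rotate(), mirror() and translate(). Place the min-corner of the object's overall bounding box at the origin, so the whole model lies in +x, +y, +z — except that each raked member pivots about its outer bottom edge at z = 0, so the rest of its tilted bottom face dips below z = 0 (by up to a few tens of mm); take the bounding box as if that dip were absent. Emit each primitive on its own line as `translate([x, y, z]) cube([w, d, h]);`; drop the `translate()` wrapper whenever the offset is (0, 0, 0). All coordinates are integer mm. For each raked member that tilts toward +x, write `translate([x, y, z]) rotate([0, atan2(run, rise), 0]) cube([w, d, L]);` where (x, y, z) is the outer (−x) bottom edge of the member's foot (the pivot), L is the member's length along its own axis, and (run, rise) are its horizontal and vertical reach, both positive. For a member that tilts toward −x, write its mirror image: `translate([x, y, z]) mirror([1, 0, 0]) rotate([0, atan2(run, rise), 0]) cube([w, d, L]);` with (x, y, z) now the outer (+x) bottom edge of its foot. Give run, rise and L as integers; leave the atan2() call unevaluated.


// leg length = √(168² + 576²) = 600
// right-leg outer foot x = 2·168 + 105 = 441
// beam min-corner = (168, 0, 576)
translate([168, 0, 576]) cube([105, 829, 52]);
translate([0, 118, 0]) rotate([0, atan2(168, 576), 0]) cube([45, 56, 600]);
translate([441, 118, 0]) mirror([1, 0, 0]) rotate([0, atan2(168, 576), 0]) cube([45, 56, 600]);
translate([0, 655, 0]) rotate([0, atan2(168, 576), 0]) cube([45, 56, 600]);
translate([441, 655, 0]) mirror([1, 0, 0]) rotate([0, atan2(168, 576), 0]) cube([45, 56, 600]);


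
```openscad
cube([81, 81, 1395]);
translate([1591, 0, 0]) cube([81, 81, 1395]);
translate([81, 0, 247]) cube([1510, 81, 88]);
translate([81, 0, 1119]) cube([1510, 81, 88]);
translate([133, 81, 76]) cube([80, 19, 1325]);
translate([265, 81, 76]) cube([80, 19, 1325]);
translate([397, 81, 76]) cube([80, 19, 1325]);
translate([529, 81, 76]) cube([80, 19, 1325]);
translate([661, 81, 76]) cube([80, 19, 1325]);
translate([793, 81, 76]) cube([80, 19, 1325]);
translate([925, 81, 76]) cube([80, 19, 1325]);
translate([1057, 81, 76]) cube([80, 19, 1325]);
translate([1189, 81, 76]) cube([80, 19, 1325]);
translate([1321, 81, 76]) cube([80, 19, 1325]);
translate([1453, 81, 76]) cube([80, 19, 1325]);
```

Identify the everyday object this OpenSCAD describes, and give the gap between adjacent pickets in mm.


A fence section. The picket gap is 52 mm.

Two posts, two rails, 11 pickets — a fence section. Span 1510 mm holds 11 pickets of 80 mm with 12 equal gaps: ⌊(1510 − 11·80) / 12⌋ = 52 mm.


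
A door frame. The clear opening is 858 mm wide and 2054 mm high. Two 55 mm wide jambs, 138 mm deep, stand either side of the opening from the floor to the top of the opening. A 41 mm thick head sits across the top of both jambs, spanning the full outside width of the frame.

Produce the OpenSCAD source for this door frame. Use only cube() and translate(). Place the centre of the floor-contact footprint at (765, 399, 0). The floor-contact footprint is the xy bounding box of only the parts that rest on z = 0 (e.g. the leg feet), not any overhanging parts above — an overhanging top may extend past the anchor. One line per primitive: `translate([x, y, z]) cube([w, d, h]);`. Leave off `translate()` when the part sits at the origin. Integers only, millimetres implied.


translate([281, 330, 0]) cube([55, 138, 2054]);
translate([1194, 330, 0]) cube([55, 138, 2054]);
translate([281, 330, 2054]) cube([968, 138, 41]);


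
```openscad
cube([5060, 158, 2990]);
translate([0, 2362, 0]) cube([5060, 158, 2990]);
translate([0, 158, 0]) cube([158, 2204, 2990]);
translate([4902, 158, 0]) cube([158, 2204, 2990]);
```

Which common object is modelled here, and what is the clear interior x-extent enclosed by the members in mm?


A house (or room) frame. The interior width is 4744 mm.

Four 2990 mm walls enclosing a rectangle with no floor or roof — a room or house frame. Outside width is 5060 mm and wall thickness is 158 mm, so the interior width is 5060 − 2 × 158 = 4744 mm.


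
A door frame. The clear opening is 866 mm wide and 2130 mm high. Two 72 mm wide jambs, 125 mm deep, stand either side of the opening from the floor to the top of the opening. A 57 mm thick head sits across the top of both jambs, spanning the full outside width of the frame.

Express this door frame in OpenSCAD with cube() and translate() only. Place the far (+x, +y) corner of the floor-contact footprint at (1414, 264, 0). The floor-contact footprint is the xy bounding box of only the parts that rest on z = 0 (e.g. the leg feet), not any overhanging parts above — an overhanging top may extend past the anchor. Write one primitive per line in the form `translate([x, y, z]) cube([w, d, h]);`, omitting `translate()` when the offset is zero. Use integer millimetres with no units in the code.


translate([404, 139, 0]) cube([72, 125, 2130]);
translate([1342, 139, 0]) cube([72, 125, 2130]);
translate([404, 139, 2130]) cube([1010, 125, 57]);


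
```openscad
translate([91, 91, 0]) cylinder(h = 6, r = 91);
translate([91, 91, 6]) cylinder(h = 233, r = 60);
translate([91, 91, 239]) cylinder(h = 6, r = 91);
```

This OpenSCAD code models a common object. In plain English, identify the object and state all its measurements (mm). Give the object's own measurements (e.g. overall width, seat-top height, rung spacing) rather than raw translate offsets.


A spool: two coaxial disc flanges of radius 91 mm and thickness 6 mm, joined by a core cylinder of radius 60 mm and height 233 mm. The lower flange rests on z = 0 and the three cylinders share a vertical axis.


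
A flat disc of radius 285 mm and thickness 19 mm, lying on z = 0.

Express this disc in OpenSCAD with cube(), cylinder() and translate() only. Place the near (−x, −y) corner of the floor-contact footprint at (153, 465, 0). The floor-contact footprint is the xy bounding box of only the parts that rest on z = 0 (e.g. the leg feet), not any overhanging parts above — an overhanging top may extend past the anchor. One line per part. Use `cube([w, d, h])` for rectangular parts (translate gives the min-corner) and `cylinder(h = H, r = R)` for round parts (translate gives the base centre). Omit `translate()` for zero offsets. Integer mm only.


translate([438, 750, 0]) cylinder(h = 19, r = 285);


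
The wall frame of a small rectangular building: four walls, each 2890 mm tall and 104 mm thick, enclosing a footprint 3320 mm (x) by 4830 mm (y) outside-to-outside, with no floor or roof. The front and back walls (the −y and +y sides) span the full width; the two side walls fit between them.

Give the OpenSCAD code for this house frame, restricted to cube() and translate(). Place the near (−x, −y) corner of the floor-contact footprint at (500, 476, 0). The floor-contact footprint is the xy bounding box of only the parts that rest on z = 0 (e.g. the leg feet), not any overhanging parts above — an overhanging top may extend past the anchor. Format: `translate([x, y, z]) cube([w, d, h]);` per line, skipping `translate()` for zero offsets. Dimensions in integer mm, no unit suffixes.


translate([500, 476, 0]) cube([3320, 104, 2890]);
translate([500, 5202, 0]) cube([3320, 104, 2890]);
translate([500, 580, 0]) cube([104, 4622, 2890]);
translate([3716, 580, 0]) cube([104, 4622, 2890]);


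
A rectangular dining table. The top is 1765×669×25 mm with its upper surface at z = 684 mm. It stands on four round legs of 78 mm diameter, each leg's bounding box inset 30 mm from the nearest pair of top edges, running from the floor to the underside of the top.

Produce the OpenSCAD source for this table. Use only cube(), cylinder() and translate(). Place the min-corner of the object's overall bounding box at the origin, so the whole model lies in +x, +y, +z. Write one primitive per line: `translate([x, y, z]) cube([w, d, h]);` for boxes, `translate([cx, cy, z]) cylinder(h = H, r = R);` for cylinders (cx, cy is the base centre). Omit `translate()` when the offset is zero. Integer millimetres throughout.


translate([0, 0, 659]) cube([1765, 669, 25]);
translate([69, 69, 0]) cylinder(h = 659, r = 39);
translate([1696, 69, 0]) cylinder(h = 659, r = 39);
translate([69, 600, 0]) cylinder(h = 659, r = 39);
translate([1696, 600, 0]) cylinder(h = 659, r = 39);


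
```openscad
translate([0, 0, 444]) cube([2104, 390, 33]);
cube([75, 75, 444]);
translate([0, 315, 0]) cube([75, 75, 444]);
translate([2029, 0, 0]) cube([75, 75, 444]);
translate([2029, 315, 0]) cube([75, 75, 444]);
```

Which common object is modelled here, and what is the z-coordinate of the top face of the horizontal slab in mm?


A bench. The seat-top height is 477 mm.

A long slab on four corner posts — a bench. The slab sits at z = 444 with thickness 33, so the top is 444 + 33 = 477 mm.


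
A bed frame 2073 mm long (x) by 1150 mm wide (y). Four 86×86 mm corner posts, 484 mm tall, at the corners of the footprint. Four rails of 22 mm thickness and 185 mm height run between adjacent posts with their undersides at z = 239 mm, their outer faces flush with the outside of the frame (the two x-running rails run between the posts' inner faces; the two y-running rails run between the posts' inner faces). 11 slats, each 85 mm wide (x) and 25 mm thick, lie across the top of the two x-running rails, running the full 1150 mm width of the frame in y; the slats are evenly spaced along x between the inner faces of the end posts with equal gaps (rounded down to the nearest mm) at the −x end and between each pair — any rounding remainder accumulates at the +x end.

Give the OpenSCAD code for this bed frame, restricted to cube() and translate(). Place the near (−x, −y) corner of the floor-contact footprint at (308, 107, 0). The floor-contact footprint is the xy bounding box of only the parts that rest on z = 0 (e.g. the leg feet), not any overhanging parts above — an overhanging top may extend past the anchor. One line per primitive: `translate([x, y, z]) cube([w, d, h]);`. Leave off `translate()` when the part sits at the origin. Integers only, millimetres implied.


translate([308, 107, 0]) cube([86, 86, 484]);
translate([308, 1171, 0]) cube([86, 86, 484]);
translate([2295, 107, 0]) cube([86, 86, 484]);
translate([2295, 1171, 0]) cube([86, 86, 484]);
translate([394, 107, 239]) cube([1901, 22, 185]);
translate([394, 1235, 239]) cube([1901, 22, 185]);
translate([308, 193, 239]) cube([22, 978, 185]);
translate([2359, 193, 239]) cube([22, 978, 185]);
translate([474, 107, 424]) cube([85, 1150, 25]);
translate([639, 107, 424]) cube([85, 1150, 25]);
translate([804, 107, 424]) cube([85, 1150, 25]);
translate([969, 107, 424]) cube([85, 1150, 25]);
translate([1134, 107, 424]) cube([85, 1150, 25]);
translate([1299, 107, 424]) cube([85, 1150, 25]);
translate([1464, 107, 424]) cube([85, 1150, 25]);
translate([1629, 107, 424]) cube([85, 1150, 25]);
translate([1794, 107, 424]) cube([85, 1150, 25]);
translate([1959, 107, 424]) cube([85, 1150, 25]);
translate([2124, 107, 424]) cube([85, 1150, 25]);


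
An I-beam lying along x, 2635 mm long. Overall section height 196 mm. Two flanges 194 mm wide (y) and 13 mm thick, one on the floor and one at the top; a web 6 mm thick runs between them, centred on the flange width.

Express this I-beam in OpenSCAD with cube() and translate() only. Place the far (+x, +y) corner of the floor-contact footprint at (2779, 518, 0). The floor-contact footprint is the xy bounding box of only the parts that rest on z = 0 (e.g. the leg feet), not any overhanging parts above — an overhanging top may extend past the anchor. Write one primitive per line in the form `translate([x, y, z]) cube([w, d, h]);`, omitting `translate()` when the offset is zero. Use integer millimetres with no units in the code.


translate([144, 324, 0]) cube([2635, 194, 13]);
translate([144, 418, 13]) cube([2635, 6, 170]);
translate([144, 324, 183]) cube([2635, 194, 13]);


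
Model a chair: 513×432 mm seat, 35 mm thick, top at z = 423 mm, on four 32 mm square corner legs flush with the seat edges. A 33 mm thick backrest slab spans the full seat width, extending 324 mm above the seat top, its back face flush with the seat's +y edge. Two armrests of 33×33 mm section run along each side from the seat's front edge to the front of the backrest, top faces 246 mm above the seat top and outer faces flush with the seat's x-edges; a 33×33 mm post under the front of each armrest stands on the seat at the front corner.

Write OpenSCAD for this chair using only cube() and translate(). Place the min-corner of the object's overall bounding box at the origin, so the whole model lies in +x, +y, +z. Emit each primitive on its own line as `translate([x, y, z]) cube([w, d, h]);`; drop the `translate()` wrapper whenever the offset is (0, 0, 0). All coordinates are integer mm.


// leg_h = 423 - 35 = 388
// arm post h = 246 - 33 = 213
translate([0, 0, 388]) cube([513, 432, 35]);
cube([32, 32, 388]);
translate([481, 0, 0]) cube([32, 32, 388]);
translate([0, 400, 0]) cube([32, 32, 388]);
translate([481, 400, 0]) cube([32, 32, 388]);
translate([0, 399, 423]) cube([513, 33, 324]);
translate([0, 0, 636]) cube([33, 399, 33]);
translate([480, 0, 636]) cube([33, 399, 33]);
translate([0, 0, 423]) cube([33, 33, 213]);
translate([480, 0, 423]) cube([33, 33, 213]);


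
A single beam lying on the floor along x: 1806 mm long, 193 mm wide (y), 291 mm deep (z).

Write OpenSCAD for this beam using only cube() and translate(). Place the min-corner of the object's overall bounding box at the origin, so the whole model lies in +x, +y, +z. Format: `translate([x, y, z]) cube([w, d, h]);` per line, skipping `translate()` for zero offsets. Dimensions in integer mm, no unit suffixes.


cube([1806, 193, 291]);


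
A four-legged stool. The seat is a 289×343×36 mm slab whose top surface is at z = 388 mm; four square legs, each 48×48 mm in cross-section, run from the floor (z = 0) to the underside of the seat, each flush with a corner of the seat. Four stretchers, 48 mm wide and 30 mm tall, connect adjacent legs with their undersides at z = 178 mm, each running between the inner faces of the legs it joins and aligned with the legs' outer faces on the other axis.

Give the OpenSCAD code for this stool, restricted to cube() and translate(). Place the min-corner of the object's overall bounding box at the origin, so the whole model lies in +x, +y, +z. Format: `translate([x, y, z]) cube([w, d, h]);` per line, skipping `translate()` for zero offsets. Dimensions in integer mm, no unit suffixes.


// leg_h = 388 - 36 = 352
// stretcher span = 289 - 2*48 = 193
translate([0, 0, 352]) cube([289, 343, 36]);
cube([48, 48, 352]);
translate([241, 0, 0]) cube([48, 48, 352]);
translate([0, 295, 0]) cube([48, 48, 352]);
translate([241, 295, 0]) cube([48, 48, 352]);
translate([48, 0, 178]) cube([193, 48, 30]);
translate([48, 295, 178]) cube([193, 48, 30]);
translate([0, 48, 178]) cube([48, 247, 30]);
translate([241, 48, 178]) cube([48, 247, 30]);


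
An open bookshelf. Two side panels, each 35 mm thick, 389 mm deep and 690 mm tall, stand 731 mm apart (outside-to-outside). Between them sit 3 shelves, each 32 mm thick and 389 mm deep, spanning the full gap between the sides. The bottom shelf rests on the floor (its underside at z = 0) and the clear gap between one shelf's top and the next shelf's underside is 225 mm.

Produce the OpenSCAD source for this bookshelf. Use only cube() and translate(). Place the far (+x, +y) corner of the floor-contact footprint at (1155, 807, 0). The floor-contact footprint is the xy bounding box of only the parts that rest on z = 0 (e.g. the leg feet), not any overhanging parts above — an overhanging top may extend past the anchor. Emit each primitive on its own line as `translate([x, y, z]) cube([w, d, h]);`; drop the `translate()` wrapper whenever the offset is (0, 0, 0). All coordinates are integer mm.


translate([424, 418, 0]) cube([35, 389, 690]);
translate([1120, 418, 0]) cube([35, 389, 690]);
translate([459, 418, 0]) cube([661, 389, 32]);
translate([459, 418, 257]) cube([661, 389, 32]);
translate([459, 418, 514]) cube([661, 389, 32]);


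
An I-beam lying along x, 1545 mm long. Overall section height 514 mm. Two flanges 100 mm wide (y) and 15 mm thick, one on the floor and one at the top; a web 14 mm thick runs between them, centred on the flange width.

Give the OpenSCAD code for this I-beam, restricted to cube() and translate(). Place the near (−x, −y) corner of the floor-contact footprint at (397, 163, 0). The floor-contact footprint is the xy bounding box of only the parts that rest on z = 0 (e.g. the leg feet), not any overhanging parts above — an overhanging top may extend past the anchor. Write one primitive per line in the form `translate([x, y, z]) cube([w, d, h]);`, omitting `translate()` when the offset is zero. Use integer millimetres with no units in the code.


translate([397, 163, 0]) cube([1545, 100, 15]);
translate([397, 206, 15]) cube([1545, 14, 484]);
translate([397, 163, 499]) cube([1545, 100, 15]);


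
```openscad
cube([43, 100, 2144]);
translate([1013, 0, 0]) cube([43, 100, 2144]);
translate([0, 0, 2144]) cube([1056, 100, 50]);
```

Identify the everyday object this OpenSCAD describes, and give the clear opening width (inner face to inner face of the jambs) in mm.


A door frame. The clear opening width is 970 mm.

Two 2144 mm tall posts with a header on top — a door frame. The left jamb is 43 mm wide at x = 0; the right jamb starts at x = 1013. The clear opening is 1013 − 43 = 970 mm.


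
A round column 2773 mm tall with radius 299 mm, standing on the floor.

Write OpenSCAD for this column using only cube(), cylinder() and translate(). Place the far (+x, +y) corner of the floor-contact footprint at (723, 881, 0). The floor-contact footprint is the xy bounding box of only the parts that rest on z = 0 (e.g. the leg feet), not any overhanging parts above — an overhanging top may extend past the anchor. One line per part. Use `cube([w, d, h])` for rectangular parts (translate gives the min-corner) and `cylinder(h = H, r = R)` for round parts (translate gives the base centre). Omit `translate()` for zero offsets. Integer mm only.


translate([424, 582, 0]) cylinder(h = 2773, r = 299);


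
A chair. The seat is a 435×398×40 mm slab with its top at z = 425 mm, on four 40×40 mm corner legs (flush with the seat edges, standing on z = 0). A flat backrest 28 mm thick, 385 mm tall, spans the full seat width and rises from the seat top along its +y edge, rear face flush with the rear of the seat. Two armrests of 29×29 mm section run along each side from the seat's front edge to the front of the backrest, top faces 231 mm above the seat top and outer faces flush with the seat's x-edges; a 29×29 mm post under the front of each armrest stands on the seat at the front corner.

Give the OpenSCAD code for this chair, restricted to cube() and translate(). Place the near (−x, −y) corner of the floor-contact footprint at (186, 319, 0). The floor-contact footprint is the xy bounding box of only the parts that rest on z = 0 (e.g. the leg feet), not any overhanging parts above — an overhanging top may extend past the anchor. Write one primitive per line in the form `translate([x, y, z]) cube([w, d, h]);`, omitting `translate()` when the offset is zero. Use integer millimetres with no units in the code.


translate([186, 319, 385]) cube([435, 398, 40]);
translate([186, 319, 0]) cube([40, 40, 385]);
translate([581, 319, 0]) cube([40, 40, 385]);
translate([186, 677, 0]) cube([40, 40, 385]);
translate([581, 677, 0]) cube([40, 40, 385]);
translate([186, 689, 425]) cube([435, 28, 385]);
translate([186, 319, 627]) cube([29, 370, 29]);
translate([592, 319, 627]) cube([29, 370, 29]);
translate([186, 319, 425]) cube([29, 29, 202]);
translate([592, 319, 425]) cube([29, 29, 202]);


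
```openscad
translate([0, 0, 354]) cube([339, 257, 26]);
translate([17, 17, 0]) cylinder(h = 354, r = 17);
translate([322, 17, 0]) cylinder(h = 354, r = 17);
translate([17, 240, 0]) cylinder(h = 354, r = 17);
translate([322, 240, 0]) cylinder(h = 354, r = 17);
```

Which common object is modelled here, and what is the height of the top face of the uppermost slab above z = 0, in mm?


A stool. The seat height is 380 mm.

A 339×257×26 slab at z = 354 on four corner cylinders — a stool. The seat top is 354 + 26 = 380 mm.


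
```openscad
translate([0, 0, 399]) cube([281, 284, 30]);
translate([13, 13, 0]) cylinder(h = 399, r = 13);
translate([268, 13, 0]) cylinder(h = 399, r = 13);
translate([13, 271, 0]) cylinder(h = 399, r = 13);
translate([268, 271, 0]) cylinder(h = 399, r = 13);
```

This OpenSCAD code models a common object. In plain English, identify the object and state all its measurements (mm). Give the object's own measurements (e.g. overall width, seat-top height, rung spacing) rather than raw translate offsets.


A simple wooden stool: a rectangular seat 281 mm (x) by 284 mm (y), 30 mm thick, top face at z = 429 mm, on four round legs, each 26 mm in diameter. The legs rest on z = 0, each leg's axis is inset half a diameter from the nearest pair of seat edges (so the leg's bounding box is flush with the corner).
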